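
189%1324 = 189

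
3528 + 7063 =10591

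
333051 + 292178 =625229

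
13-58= - 45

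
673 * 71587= 48178051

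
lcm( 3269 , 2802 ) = 19614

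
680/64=10  +  5/8 = 10.62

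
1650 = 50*33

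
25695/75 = 342 + 3/5 = 342.60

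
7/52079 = 7/52079=0.00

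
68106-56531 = 11575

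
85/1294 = 85/1294 = 0.07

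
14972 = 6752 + 8220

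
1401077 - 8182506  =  - 6781429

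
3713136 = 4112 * 903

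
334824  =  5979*56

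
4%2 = 0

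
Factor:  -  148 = -2^2 * 37^1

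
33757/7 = 33757/7  =  4822.43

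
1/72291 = 1/72291 = 0.00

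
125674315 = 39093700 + 86580615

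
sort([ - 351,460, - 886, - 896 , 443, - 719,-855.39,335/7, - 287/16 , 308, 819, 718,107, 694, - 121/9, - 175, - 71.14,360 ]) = [  -  896,  -  886, - 855.39, - 719, - 351, - 175,- 71.14, - 287/16, - 121/9, 335/7,107,308,360,443, 460,694 , 718,819]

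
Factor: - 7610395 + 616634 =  - 6993761 = - 337^1 * 20753^1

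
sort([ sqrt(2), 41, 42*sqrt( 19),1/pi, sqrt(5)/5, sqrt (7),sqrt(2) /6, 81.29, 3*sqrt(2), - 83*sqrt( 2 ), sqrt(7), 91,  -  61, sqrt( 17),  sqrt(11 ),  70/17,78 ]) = [ - 83*sqrt ( 2), - 61,sqrt(2 ) /6,1/pi,sqrt(5) /5, sqrt (2), sqrt( 7), sqrt (7),sqrt(11 ), 70/17 , sqrt(17 ), 3*sqrt ( 2), 41,78, 81.29, 91, 42*sqrt (19)] 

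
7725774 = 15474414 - 7748640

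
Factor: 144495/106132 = 855/628 = 2^ ( - 2)*3^2*5^1*19^1 *157^( - 1)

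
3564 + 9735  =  13299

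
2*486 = 972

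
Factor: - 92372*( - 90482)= 2^3*7^2  *23^1*281^1*3299^1 = 8358003304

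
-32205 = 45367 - 77572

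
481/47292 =481/47292  =  0.01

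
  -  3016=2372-5388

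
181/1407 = 181/1407 = 0.13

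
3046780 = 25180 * 121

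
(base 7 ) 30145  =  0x1C75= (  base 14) 2925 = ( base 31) 7i0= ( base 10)7285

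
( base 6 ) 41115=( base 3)21110202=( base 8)12507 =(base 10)5447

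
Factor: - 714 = -2^1*3^1 * 7^1*17^1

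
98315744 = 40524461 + 57791283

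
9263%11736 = 9263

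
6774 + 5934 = 12708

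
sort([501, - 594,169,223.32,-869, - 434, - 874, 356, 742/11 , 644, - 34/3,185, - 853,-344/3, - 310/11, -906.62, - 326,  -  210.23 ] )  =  [ - 906.62, - 874,  -  869, - 853, - 594, -434, - 326, - 210.23, - 344/3, - 310/11, - 34/3, 742/11,  169 , 185,223.32, 356 , 501 , 644] 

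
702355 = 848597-146242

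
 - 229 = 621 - 850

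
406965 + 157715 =564680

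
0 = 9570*0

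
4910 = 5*982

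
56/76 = 14/19 = 0.74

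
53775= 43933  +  9842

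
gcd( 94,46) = 2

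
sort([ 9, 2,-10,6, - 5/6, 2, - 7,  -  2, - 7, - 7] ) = [- 10 , - 7, - 7, - 7, - 2,- 5/6,2, 2,6, 9]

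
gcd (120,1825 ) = 5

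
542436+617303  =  1159739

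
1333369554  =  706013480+627356074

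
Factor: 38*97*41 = 2^1*19^1*41^1*97^1 = 151126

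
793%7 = 2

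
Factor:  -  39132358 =-2^1* 757^1*25847^1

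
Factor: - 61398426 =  - 2^1*3^1 * 10233071^1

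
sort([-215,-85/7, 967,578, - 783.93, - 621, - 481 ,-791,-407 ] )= [ - 791, - 783.93,-621,-481, - 407, - 215,-85/7,578, 967]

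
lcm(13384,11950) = 334600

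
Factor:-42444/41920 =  - 81/80 =- 2^( - 4 )*3^4 * 5^( -1 ) 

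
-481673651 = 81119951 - 562793602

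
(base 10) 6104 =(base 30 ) 6ne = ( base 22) cda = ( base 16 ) 17D8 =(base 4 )1133120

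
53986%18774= 16438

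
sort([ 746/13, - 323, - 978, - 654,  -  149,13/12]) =[ - 978, - 654, - 323, - 149 , 13/12, 746/13] 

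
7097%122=21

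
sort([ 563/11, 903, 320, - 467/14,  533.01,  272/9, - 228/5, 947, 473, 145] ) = [ - 228/5,-467/14, 272/9,563/11,145, 320, 473, 533.01,903,947] 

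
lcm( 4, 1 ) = 4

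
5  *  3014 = 15070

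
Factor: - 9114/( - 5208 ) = 7/4 = 2^( - 2 ) * 7^1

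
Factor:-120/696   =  - 5/29   =  -5^1*29^(-1 )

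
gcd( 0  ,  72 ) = 72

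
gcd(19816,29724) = 9908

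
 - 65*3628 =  - 235820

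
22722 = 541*42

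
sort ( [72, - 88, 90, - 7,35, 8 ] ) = [-88, - 7, 8, 35,72,90]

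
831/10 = 83 + 1/10  =  83.10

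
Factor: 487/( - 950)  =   -2^(-1 )*5^(-2)*19^( - 1)*487^1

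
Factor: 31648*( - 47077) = -2^5*23^1*43^1 * 179^1*263^1 = - 1489892896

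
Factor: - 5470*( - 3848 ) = 21048560 = 2^4*5^1*13^1*37^1 * 547^1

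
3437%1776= 1661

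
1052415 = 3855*273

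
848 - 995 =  - 147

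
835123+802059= 1637182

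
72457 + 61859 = 134316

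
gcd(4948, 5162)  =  2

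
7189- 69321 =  - 62132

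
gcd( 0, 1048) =1048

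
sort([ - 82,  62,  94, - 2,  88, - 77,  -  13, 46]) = [ - 82,-77, - 13,-2,46,62,88,94]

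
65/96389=65/96389 = 0.00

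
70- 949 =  - 879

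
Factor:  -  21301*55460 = -2^2*5^1 *7^1*17^1 * 47^1*59^1*179^1 = -1181353460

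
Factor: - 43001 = -7^1*  6143^1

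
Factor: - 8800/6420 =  - 440/321 = - 2^3*3^ ( - 1 ) * 5^1*11^1*107^(-1 )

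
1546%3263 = 1546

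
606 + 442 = 1048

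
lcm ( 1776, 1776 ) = 1776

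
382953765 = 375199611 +7754154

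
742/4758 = 371/2379= 0.16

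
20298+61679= 81977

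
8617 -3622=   4995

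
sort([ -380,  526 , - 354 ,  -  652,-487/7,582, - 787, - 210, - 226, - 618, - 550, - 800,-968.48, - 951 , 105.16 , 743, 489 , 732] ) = [  -  968.48, - 951, - 800 , - 787,-652, - 618, - 550, - 380, - 354, - 226, - 210, - 487/7, 105.16, 489,526, 582, 732 , 743 ] 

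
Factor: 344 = 2^3*43^1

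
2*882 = 1764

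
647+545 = 1192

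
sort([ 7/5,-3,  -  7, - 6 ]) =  [ - 7,-6, - 3, 7/5]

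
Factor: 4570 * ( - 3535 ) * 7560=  - 122131422000 =- 2^4*3^3*5^3 * 7^2 * 101^1*457^1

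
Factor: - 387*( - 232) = 2^3*3^2*29^1*43^1 = 89784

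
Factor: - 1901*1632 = -2^5*3^1*17^1*1901^1 = - 3102432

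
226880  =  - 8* (- 28360)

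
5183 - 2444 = 2739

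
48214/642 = 75 + 32/321 = 75.10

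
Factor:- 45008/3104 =-29/2 = - 2^(  -  1 )*29^1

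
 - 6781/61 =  - 6781/61 =-111.16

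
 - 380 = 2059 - 2439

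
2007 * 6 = 12042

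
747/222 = 3+27/74  =  3.36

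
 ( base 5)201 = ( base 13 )3C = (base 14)39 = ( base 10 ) 51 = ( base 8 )63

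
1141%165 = 151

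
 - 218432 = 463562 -681994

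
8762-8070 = 692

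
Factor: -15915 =- 3^1*5^1*1061^1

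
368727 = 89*4143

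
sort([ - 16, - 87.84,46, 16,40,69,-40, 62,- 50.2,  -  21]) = [ - 87.84, - 50.2,- 40,-21,-16, 16, 40,  46, 62,69] 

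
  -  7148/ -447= 7148/447 = 15.99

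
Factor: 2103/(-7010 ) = -2^ ( - 1 )*3^1*5^ ( -1) = - 3/10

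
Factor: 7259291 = 13^1*47^1*109^2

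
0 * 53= 0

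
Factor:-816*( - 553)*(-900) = - 406123200 =- 2^6 * 3^3 * 5^2*7^1*17^1*79^1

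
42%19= 4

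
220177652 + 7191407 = 227369059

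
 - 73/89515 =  - 1 + 89442/89515= - 0.00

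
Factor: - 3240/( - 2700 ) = 2^1*3^1*5^( - 1) = 6/5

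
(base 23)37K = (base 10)1768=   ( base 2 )11011101000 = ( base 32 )1N8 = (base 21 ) 404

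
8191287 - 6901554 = 1289733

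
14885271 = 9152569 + 5732702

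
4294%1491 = 1312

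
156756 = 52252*3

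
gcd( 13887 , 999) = 9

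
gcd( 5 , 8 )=1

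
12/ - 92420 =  - 1+23102/23105 = - 0.00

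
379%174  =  31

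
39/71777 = 39/71777 = 0.00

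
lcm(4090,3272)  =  16360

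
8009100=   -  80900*(-99 )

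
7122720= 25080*284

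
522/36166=261/18083= 0.01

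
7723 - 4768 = 2955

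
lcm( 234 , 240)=9360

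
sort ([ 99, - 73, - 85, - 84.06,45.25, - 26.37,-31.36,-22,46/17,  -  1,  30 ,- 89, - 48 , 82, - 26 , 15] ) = [ - 89,  -  85, - 84.06, - 73 ,-48, - 31.36,  -  26.37, - 26, - 22, - 1,46/17,15,30,45.25, 82,99 ]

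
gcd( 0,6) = 6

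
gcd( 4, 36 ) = 4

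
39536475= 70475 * 561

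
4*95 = 380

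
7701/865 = 7701/865 = 8.90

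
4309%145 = 104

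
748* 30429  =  22760892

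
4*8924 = 35696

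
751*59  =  44309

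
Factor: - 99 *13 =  - 1287 = - 3^2* 11^1*13^1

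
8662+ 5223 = 13885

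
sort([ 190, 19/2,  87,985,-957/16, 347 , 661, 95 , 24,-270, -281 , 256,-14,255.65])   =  [ - 281, - 270, - 957/16, - 14, 19/2,24, 87, 95, 190 , 255.65,256, 347, 661 , 985] 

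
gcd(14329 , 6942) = 89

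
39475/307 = 39475/307 = 128.58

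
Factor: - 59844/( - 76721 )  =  2^2*3^1*17^( - 1)*4513^(  -  1)*4987^1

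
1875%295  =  105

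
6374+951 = 7325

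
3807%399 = 216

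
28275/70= 5655/14= 403.93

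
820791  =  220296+600495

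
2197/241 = 9 + 28/241 = 9.12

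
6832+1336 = 8168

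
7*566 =3962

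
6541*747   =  4886127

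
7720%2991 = 1738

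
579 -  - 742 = 1321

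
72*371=26712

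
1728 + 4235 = 5963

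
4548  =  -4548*(  -  1 ) 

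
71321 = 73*977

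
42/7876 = 21/3938 = 0.01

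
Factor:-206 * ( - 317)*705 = 46037910 = 2^1*3^1*5^1*47^1*103^1*317^1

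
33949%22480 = 11469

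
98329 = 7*14047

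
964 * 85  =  81940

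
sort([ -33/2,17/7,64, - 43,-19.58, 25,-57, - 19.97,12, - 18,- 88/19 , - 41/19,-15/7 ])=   [ - 57, - 43, - 19.97, - 19.58, - 18 , -33/2 , - 88/19, - 41/19 , - 15/7,17/7,12,25, 64]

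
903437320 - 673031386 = 230405934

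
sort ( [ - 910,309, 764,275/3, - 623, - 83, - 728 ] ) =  [ - 910, - 728, - 623,-83, 275/3, 309,764 ]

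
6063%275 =13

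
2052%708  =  636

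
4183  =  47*89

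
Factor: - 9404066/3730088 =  - 4702033/1865044 = - 2^( - 2)*7^1*83^1*8093^1*466261^( - 1)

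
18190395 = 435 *41817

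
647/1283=647/1283=0.50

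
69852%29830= 10192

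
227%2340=227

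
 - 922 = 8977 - 9899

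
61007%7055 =4567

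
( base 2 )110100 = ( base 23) 26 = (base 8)64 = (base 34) 1i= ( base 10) 52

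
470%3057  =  470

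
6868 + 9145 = 16013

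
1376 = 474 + 902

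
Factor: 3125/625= 5 = 5^1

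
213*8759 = 1865667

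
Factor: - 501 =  - 3^1 * 167^1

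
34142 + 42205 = 76347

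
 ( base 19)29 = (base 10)47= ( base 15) 32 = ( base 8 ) 57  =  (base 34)1D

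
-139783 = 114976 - 254759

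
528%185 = 158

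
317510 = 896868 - 579358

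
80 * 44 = 3520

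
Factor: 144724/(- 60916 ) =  - 157^(- 1)*373^1 =-  373/157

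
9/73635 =3/24545 = 0.00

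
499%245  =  9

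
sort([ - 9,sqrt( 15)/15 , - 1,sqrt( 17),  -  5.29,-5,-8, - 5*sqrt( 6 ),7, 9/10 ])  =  [-5*sqrt ( 6 ), - 9,  -  8, - 5.29, - 5, - 1, sqrt( 15)/15, 9/10, sqrt( 17),7]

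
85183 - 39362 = 45821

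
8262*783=6469146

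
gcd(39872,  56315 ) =7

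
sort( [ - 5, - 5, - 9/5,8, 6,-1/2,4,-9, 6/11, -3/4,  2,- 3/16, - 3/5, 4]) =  [ - 9, - 5,-5,-9/5,-3/4, - 3/5, - 1/2 ,-3/16,6/11 , 2, 4,4,6, 8]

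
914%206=90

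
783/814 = 783/814 =0.96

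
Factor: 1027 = 13^1*79^1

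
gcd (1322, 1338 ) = 2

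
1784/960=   1 +103/120 = 1.86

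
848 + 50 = 898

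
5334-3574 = 1760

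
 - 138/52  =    -  3 + 9/26=- 2.65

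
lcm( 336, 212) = 17808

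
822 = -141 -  - 963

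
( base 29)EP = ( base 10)431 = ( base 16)1af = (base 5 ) 3211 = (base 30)EB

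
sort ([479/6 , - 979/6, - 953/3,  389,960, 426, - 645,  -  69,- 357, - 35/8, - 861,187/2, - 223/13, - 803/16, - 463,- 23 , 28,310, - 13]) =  [  -  861 ,  -  645, - 463,-357, - 953/3, - 979/6,-69, - 803/16 , - 23, - 223/13, - 13, - 35/8,28,479/6,187/2,310, 389,426, 960 ] 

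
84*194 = 16296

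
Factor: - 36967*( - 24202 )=2^1*7^1*5281^1 * 12101^1 = 894675334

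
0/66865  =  0= 0.00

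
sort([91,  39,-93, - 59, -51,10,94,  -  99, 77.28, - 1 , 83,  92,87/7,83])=[  -  99,-93,  -  59,-51,-1  ,  10,  87/7  ,  39,  77.28,83,83, 91 , 92,94]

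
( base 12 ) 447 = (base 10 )631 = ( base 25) 106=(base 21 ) 191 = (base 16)277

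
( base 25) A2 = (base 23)am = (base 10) 252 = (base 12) 190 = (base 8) 374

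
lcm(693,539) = 4851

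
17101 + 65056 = 82157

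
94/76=47/38 = 1.24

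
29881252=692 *43181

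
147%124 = 23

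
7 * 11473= 80311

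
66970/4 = 33485/2=16742.50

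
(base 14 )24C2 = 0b1100100101010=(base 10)6442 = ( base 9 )8747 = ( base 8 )14452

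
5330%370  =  150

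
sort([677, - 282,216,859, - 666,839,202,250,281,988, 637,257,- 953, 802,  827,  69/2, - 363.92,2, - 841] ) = [-953  , - 841, - 666, - 363.92, - 282 , 2,  69/2,202, 216,250,257,281, 637, 677, 802,827,839 , 859, 988 ] 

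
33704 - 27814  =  5890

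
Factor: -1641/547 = - 3  =  -3^1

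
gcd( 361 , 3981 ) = 1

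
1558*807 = 1257306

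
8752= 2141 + 6611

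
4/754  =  2/377  =  0.01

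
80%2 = 0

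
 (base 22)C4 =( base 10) 268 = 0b100001100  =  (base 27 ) 9p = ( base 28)9g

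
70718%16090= 6358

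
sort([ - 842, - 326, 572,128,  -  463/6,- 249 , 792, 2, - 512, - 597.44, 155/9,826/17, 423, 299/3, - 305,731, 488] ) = [ - 842, - 597.44, -512, - 326, - 305 , - 249, - 463/6,2,155/9,826/17,299/3,128, 423,488,572,731, 792 ]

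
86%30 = 26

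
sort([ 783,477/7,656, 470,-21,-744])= [ - 744,-21,477/7,470,656, 783]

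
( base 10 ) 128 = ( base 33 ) 3T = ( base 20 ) 68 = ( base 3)11202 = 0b10000000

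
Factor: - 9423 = - 3^3*349^1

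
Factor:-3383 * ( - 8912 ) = 30149296=2^4*17^1*199^1*557^1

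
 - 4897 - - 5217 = 320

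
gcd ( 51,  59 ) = 1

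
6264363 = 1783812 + 4480551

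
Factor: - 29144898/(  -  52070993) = 2^1*3^2*13^( - 1 )*19^1*31^1*67^(  -  1 )*191^( - 1 ) * 313^(-1 )*2749^1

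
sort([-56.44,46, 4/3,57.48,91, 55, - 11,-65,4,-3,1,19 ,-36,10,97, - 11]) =[-65, - 56.44, - 36, - 11, - 11, - 3, 1,4/3,4,10,19, 46, 55,57.48,91,97] 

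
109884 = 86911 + 22973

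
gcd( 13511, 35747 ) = 1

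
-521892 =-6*86982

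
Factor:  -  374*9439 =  - 2^1*11^1*17^1*9439^1 =- 3530186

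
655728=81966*8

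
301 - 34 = 267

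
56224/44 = 14056/11 = 1277.82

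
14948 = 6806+8142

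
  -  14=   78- 92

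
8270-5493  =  2777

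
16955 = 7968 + 8987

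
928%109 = 56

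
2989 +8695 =11684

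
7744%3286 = 1172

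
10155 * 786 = 7981830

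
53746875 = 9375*5733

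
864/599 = 864/599 = 1.44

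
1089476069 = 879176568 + 210299501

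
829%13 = 10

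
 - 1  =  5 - 6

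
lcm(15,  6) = 30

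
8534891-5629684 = 2905207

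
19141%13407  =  5734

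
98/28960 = 49/14480 =0.00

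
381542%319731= 61811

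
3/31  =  3/31 =0.10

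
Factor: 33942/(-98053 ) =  -2^1* 3^1 * 31^(-1) * 3163^( -1 ) * 5657^1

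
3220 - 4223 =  - 1003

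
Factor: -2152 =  - 2^3*269^1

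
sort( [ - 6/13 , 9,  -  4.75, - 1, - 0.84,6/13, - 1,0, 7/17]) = [ - 4.75, - 1, - 1,-0.84, - 6/13, 0,7/17, 6/13 , 9]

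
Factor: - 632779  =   - 7^1*90397^1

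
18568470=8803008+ 9765462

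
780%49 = 45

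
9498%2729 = 1311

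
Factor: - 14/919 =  - 2^1*7^1*919^( - 1 ) 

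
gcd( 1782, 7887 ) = 33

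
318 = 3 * 106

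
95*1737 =165015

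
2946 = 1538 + 1408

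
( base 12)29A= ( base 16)196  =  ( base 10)406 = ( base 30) DG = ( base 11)33a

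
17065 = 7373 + 9692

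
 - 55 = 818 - 873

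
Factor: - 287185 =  - 5^1*19^1*3023^1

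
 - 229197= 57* ( - 4021) 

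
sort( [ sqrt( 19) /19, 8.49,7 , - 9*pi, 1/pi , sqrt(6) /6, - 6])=[ - 9*pi, - 6,sqrt( 19 ) /19, 1/pi, sqrt(6) /6, 7, 8.49]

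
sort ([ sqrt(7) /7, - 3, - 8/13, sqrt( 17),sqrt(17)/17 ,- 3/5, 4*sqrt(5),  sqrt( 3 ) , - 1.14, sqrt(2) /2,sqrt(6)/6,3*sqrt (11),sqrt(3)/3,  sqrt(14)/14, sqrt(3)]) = [ - 3, - 1.14, - 8/13, - 3/5, sqrt(17 )/17 , sqrt( 14)/14, sqrt( 7 ) /7,  sqrt( 6)/6,sqrt(3)/3,sqrt(2)/2,sqrt(3),sqrt(3 ),  sqrt(17), 4*sqrt( 5 ),3 *sqrt(11)]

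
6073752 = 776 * 7827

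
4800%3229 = 1571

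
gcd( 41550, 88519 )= 1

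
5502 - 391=5111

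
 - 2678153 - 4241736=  - 6919889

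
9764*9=87876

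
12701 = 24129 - 11428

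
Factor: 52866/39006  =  267/197 = 3^1 * 89^1*197^( - 1)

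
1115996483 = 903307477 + 212689006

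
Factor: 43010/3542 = 85/7= 5^1*7^( - 1)*17^1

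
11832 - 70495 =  - 58663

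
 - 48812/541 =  - 91 + 419/541 = - 90.23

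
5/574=5/574= 0.01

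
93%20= 13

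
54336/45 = 1207 +7/15  =  1207.47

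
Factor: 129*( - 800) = -2^5*3^1*5^2*43^1 = - 103200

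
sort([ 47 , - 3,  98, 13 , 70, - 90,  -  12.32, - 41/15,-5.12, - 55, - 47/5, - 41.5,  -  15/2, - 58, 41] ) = [ - 90, - 58, - 55, - 41.5, - 12.32,-47/5, - 15/2,-5.12, - 3, - 41/15, 13, 41, 47, 70,98 ]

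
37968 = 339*112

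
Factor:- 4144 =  - 2^4* 7^1 * 37^1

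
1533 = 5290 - 3757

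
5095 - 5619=-524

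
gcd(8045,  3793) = 1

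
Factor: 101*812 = 2^2*7^1 * 29^1*101^1 =82012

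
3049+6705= 9754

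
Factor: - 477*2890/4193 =- 2^1*3^2 * 5^1 * 7^( - 1)*17^2 * 53^1 * 599^( - 1 ) = -1378530/4193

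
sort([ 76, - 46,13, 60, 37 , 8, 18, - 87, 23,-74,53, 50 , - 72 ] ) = [-87, - 74, - 72,-46,8,13,18, 23 , 37, 50, 53,60, 76]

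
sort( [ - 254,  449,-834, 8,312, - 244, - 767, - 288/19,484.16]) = [ - 834, - 767, - 254, - 244,-288/19,8,312,449,484.16]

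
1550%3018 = 1550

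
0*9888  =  0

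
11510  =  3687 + 7823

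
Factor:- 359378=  - 2^1*179689^1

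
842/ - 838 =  - 2+417/419 =- 1.00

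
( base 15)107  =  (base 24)9g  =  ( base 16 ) E8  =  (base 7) 451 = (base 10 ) 232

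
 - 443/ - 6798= 443/6798=0.07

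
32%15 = 2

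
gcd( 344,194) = 2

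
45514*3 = 136542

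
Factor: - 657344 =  - 2^6 * 10271^1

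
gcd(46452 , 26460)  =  588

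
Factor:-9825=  -3^1*5^2*131^1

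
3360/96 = 35 = 35.00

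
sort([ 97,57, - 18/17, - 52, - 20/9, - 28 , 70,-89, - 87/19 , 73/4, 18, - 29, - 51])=[ - 89, - 52, - 51  ,-29, - 28, - 87/19, - 20/9, - 18/17,18,73/4 , 57,70,97] 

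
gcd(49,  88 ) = 1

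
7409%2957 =1495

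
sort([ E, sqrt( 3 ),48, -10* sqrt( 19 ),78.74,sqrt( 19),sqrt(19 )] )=[ - 10*sqrt(19),  sqrt(3),E,  sqrt(19),sqrt(19),48,78.74]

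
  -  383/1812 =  - 1 + 1429/1812 = - 0.21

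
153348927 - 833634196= -680285269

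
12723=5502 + 7221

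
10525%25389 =10525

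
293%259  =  34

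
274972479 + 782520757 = 1057493236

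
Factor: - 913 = - 11^1*83^1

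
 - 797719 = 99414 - 897133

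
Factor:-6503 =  - 7^1*929^1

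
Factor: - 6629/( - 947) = 7^1 = 7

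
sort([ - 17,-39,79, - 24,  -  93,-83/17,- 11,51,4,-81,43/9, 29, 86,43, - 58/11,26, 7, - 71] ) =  [-93, - 81,-71, - 39,-24, - 17, - 11, - 58/11,-83/17 , 4, 43/9,7,26 , 29,43,51,79, 86]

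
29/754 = 1/26= 0.04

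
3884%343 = 111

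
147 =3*49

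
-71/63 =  - 71/63= - 1.13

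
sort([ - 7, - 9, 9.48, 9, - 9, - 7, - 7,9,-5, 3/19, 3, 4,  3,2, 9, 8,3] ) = [ - 9, - 9, - 7, - 7,-7, - 5, 3/19,  2,3,  3  ,  3, 4, 8, 9,9,9,  9.48]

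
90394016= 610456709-520062693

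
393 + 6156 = 6549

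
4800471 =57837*83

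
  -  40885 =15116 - 56001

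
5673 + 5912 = 11585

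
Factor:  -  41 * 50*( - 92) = 188600 = 2^3*5^2*23^1 * 41^1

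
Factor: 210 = 2^1*3^1*5^1*7^1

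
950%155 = 20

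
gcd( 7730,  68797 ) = 773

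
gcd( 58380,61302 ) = 6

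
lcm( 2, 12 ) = 12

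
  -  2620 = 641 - 3261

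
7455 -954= 6501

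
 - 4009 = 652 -4661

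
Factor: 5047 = 7^2*103^1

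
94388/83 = 94388/83 = 1137.20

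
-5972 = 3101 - 9073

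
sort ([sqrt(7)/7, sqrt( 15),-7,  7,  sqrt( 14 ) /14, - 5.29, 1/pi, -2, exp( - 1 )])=[ - 7, - 5.29,-2, sqrt( 14 )/14,  1/pi,exp( - 1), sqrt( 7)/7, sqrt(15), 7] 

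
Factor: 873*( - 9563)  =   - 3^2*73^1*97^1*131^1= - 8348499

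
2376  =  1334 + 1042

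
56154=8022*7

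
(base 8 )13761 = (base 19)gib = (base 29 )78A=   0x17F1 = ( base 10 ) 6129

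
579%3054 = 579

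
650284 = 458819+191465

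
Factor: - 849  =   - 3^1*283^1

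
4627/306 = 15 + 37/306 = 15.12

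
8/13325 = 8/13325 = 0.00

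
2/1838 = 1/919=0.00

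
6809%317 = 152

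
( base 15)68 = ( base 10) 98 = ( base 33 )2w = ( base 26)3k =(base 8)142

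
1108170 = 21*52770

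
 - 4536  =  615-5151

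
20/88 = 5/22 =0.23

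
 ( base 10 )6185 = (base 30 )6Q5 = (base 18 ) 111b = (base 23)BFL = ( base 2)1100000101001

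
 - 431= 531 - 962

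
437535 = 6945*63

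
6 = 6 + 0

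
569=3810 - 3241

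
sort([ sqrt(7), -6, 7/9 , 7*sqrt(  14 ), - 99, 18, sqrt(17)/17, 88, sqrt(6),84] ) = [ - 99, - 6,  sqrt(17)/17,7/9,sqrt( 6), sqrt( 7),18, 7 * sqrt(14),84 , 88]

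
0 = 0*7743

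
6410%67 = 45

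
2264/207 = 2264/207  =  10.94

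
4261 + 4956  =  9217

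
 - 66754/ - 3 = 22251 + 1/3 = 22251.33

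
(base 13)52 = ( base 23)2l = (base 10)67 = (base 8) 103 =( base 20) 37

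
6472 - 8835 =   -  2363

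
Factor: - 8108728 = - 2^3*17^1*109^1*547^1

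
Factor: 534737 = 7^3*1559^1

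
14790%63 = 48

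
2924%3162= 2924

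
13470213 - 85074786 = - 71604573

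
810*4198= 3400380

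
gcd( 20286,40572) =20286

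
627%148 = 35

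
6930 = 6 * 1155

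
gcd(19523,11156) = 2789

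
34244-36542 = -2298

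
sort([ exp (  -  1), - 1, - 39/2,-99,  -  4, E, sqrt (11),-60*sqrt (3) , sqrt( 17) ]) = [ - 60 * sqrt( 3), - 99, - 39/2, - 4, -1,exp( - 1), E,  sqrt( 11), sqrt( 17 )]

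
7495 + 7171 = 14666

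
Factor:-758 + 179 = -579 = -  3^1*193^1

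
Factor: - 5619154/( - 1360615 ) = 2^1*5^( - 1)*43^1 * 223^1* 293^1*503^( - 1 )*541^( - 1 ) 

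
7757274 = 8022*967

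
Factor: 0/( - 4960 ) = 0^1 = 0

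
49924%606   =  232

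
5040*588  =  2963520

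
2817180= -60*( - 46953) 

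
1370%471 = 428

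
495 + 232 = 727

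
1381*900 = 1242900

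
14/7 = 2 = 2.00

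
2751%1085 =581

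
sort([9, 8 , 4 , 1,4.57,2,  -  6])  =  [-6,1,2 , 4,4.57,8, 9] 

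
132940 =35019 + 97921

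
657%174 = 135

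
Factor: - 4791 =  - 3^1*1597^1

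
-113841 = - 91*1251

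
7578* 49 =371322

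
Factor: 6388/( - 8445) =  - 2^2*3^( - 1)*5^( - 1) *563^( - 1 )*1597^1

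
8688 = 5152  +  3536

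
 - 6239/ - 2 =6239/2 = 3119.50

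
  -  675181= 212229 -887410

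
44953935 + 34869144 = 79823079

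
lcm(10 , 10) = 10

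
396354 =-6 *( - 66059 ) 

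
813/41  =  813/41 = 19.83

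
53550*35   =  1874250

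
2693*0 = 0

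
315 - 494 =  - 179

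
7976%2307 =1055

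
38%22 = 16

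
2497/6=416 + 1/6 = 416.17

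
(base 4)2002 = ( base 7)244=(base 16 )82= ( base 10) 130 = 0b10000010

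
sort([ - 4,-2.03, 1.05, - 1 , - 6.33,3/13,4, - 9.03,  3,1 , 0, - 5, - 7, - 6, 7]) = [ - 9.03 , - 7, - 6.33,- 6, - 5,-4, - 2.03 ,  -  1,0, 3/13,1, 1.05,3, 4 , 7 ]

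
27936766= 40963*682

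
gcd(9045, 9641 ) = 1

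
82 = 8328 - 8246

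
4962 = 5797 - 835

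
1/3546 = 1/3546 = 0.00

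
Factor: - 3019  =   - 3019^1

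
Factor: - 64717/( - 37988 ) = 2^( - 2)*9497^ ( -1 )*64717^1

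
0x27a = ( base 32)jq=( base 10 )634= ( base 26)OA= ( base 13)39A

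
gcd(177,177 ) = 177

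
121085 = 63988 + 57097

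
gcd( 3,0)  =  3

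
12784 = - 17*(-752)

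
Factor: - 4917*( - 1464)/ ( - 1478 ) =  - 3599244/739 = -2^2*3^2*11^1* 61^1*149^1*739^( - 1)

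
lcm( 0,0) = 0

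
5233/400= 5233/400 =13.08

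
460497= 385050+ 75447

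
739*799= 590461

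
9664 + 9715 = 19379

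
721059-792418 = -71359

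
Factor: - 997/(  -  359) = 359^(-1 ) * 997^1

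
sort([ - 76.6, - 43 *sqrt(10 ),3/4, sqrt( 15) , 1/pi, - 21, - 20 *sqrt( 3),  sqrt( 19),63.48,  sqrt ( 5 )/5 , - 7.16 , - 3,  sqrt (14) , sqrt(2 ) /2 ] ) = [-43*sqrt(10 ),-76.6, - 20*sqrt( 3), -21 , - 7.16 , - 3, 1/pi,sqrt( 5 )/5, sqrt(2)/2,3/4, sqrt( 14),  sqrt( 15),sqrt( 19 ),63.48]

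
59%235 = 59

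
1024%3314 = 1024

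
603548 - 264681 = 338867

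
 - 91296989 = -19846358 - 71450631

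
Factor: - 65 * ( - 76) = 4940 = 2^2*5^1*13^1*19^1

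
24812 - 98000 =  - 73188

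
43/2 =21 + 1/2 = 21.50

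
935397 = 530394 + 405003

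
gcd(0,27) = 27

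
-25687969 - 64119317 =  - 89807286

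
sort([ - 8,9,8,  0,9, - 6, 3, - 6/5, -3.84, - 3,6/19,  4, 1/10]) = [ - 8 , - 6,  -  3.84, - 3, - 6/5,0, 1/10,6/19, 3,4,8,9, 9 ] 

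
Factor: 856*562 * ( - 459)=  - 220812048 =- 2^4*3^3*17^1*107^1*281^1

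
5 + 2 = 7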